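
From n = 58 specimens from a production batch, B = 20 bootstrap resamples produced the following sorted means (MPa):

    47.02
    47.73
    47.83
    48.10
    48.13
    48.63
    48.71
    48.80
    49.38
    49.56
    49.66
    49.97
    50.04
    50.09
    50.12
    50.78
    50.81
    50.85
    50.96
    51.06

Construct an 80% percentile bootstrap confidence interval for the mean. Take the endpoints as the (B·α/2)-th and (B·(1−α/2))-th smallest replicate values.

α = 0.20; lower rank = 20 × 0.100 = 2; upper rank = 20 × 0.900 = 18.
The 2nd smallest replicate is 47.73; the 18th is 50.85.

(47.73, 50.85)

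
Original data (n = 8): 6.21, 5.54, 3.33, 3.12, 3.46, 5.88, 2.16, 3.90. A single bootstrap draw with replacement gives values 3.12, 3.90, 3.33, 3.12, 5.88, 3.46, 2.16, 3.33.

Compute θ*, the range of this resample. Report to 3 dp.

Range = 5.88 − 2.16 = 3.720

θ* = 3.720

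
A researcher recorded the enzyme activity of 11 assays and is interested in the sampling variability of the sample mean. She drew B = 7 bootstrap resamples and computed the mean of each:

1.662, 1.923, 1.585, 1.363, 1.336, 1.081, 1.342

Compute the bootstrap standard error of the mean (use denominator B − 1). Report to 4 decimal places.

Bootstrap SE is the standard deviation of the 7 replicate means.
Mean of replicates: (1.662 + 1.923 + 1.585 + 1.363 + 1.336 + 1.081 + 1.342) / 7 = 10.29200 / 7 = 1.47029
Sum of squared deviations: (+0.19171)² + (+0.45271)² + (+0.11471)² + (−0.10729)² + (−0.13429)² + (−0.38929)² + (−0.12829)² = 0.45241
Variance = 0.45241 / 6 = 0.07540
SE* = √0.07540

SE* = 0.2746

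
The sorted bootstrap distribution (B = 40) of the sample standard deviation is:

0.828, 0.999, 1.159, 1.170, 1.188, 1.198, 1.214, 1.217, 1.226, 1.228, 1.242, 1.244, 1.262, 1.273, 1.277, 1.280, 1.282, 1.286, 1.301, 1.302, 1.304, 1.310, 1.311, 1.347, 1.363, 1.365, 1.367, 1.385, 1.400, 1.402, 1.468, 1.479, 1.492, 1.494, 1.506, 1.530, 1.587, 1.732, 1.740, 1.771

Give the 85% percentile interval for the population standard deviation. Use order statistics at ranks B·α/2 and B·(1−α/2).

α = 0.15; lower rank = 40 × 0.075 = 3; upper rank = 40 × 0.925 = 37.
The 3rd smallest replicate is 1.159; the 37th is 1.587.

(1.159, 1.587)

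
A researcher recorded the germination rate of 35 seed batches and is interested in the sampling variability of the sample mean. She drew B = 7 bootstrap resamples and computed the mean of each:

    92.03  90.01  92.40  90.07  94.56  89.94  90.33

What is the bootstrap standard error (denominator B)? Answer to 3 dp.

SE* = 1.618

Bootstrap SE is the standard deviation of the 7 replicate means.
Mean of replicates: (92.03 + 90.01 + 92.40 + 90.07 + 94.56 + 89.94 + 90.33) / 7 = 639.3400 / 7 = 91.3343
Sum of squared deviations: (+0.6957)² + (−1.3243)² + (+1.0657)² + (−1.2643)² + (+3.2257)² + (−1.3943)² + (−1.0043)² = 18.3298
Variance = 18.3298 / 7 = 2.6185
SE* = √2.6185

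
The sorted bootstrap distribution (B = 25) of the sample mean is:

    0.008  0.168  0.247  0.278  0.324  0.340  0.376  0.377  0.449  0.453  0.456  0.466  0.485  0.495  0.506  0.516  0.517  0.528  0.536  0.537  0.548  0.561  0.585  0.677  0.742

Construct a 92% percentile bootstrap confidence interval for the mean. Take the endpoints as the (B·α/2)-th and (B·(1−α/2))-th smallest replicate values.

α = 0.08; lower rank = 25 × 0.040 = 1; upper rank = 25 × 0.960 = 24.
The 1st smallest replicate is 0.008; the 24th is 0.677.

(0.008, 0.677)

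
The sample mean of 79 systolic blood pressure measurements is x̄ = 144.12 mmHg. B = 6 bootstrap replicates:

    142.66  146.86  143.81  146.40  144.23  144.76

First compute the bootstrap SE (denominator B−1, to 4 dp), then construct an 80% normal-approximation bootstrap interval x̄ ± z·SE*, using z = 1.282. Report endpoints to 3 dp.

(142.078, 146.162)

Mean of replicates = 144.7867; sum of squared deviations = 12.6887; SE* = √(12.6887/5) = 1.5930
Margin = 1.282 × 1.5930 = 2.0422
Interval: 144.12 ± 2.0422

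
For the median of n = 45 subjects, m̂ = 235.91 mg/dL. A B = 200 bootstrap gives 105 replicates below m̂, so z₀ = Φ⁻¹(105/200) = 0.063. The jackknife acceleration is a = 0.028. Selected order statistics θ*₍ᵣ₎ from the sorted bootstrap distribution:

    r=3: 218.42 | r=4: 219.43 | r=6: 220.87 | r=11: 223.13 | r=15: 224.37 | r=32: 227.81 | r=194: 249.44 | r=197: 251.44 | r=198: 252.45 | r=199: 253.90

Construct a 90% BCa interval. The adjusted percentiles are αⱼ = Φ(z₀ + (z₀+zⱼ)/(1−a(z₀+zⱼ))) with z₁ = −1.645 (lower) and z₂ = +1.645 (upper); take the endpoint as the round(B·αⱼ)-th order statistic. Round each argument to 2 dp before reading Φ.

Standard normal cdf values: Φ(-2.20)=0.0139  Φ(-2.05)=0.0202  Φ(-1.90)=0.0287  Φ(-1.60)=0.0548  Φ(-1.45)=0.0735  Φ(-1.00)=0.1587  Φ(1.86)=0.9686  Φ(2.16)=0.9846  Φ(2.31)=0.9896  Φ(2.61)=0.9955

Lower: z₀ + z₁ = 0.063 + (-1.645) = -1.582; 1 − a(z₀+z₁) = 1 − (0.028)(-1.582) = 1.0443; argument = 0.063 + (-1.582)/1.0443 = -1.4519 → -1.45.
α₁ = Φ(-1.45) = 0.0735; rank = round(200 × 0.0735) = 15; θ*₍15₎ = 224.37.
Upper: z₀ + z₂ = 1.708; 1 − a(z₀+z₂) = 0.9522; argument = 1.8568 → 1.86; α₂ = 0.9686; rank = 194; θ*₍194₎ = 249.44.

(224.37, 249.44)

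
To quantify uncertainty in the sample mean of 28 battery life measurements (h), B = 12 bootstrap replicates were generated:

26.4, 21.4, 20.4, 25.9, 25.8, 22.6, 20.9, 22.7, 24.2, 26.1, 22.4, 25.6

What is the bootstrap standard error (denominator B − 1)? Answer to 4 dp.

SE* = 2.2173

Bootstrap SE is the standard deviation of the 12 replicate means.
Mean of replicates: (26.4 + 21.4 + 20.4 + 25.9 + 25.8 + 22.6 + 20.9 + 22.7 + 24.2 + 26.1 + 22.4 + 25.6) / 12 = 284.40000 / 12 = 23.70000
Sum of squared deviations: (+2.70000)² + (−2.30000)² + (−3.30000)² + (+2.20000)² + (+2.10000)² + (−1.10000)² + (−2.80000)² + (−1.00000)² + (+0.50000)² + (+2.40000)² + (−1.30000)² + (+1.90000)² = 54.08000
Variance = 54.08000 / 11 = 4.91636
SE* = √4.91636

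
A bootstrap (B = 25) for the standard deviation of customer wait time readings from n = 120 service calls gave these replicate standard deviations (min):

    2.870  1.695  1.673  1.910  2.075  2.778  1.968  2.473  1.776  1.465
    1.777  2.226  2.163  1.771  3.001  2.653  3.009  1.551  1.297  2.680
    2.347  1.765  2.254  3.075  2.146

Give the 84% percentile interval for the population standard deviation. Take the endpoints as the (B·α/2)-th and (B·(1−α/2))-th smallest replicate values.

(1.465, 3.001)

Sorted replicates: 1.297, 1.465, 1.551, 1.673, 1.695, 1.765, 1.771, 1.776, 1.777, 1.910, 1.968, 2.075, 2.146, 2.163, 2.226, 2.254, 2.347, 2.473, 2.653, 2.680, 2.778, 2.870, 3.001, 3.009, 3.075
α = 0.16; lower rank = 25 × 0.080 = 2; upper rank = 25 × 0.920 = 23.
The 2nd smallest replicate is 1.465; the 23rd is 3.001.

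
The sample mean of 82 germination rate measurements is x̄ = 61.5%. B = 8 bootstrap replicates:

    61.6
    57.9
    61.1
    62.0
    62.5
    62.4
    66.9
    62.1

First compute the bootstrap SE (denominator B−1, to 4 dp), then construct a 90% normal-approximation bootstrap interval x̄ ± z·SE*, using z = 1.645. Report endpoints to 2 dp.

Mean of replicates = 62.0625; sum of squared deviations = 42.1788; SE* = √(42.1788/7) = 2.4547
Margin = 1.645 × 2.4547 = 4.038
Interval: 61.5 ± 4.038

(57.46, 65.54)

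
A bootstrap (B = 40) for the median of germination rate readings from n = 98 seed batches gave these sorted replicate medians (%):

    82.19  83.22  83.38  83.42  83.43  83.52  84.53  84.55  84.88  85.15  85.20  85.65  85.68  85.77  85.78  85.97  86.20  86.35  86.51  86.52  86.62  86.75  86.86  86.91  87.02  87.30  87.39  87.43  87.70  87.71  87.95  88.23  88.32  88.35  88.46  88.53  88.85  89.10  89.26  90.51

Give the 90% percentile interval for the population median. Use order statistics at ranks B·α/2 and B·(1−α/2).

(83.22, 89.10)

α = 0.10; lower rank = 40 × 0.050 = 2; upper rank = 40 × 0.950 = 38.
The 2nd smallest replicate is 83.22; the 38th is 89.10.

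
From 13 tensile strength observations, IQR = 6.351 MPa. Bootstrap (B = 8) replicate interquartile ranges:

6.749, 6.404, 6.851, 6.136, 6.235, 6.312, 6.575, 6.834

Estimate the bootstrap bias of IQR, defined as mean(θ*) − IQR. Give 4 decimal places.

mean(θ*) = (6.749 + 6.404 + 6.851 + 6.136 + 6.235 + 6.312 + 6.575 + 6.834) / 8 = 6.51200
bias = 6.51200 − 6.351

bias = +0.1610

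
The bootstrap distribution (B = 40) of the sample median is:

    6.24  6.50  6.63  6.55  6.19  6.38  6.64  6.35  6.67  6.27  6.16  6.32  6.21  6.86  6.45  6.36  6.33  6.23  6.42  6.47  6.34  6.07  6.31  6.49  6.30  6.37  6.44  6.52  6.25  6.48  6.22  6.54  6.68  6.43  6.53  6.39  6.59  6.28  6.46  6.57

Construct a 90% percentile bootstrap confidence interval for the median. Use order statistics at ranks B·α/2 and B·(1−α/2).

(6.16, 6.67)

Sorted replicates: 6.07, 6.16, 6.19, 6.21, 6.22, 6.23, 6.24, 6.25, 6.27, 6.28, 6.30, 6.31, 6.32, 6.33, 6.34, 6.35, 6.36, 6.37, 6.38, 6.39, 6.42, 6.43, 6.44, 6.45, 6.46, 6.47, 6.48, 6.49, 6.50, 6.52, 6.53, 6.54, 6.55, 6.57, 6.59, 6.63, 6.64, 6.67, 6.68, 6.86
α = 0.10; lower rank = 40 × 0.050 = 2; upper rank = 40 × 0.950 = 38.
The 2nd smallest replicate is 6.16; the 38th is 6.67.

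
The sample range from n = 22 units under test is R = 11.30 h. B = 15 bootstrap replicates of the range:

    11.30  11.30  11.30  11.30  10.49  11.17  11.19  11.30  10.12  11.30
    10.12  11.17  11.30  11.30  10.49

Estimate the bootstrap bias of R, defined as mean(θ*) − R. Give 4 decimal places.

bias = −0.2900

mean(θ*) = (11.30 + 11.30 + 11.30 + 11.30 + 10.49 + 11.17 + 11.19 + 11.30 + 10.12 + 11.30 + 10.12 + 11.17 + 11.30 + 11.30 + 10.49) / 15 = 11.01000
bias = 11.01000 − 11.30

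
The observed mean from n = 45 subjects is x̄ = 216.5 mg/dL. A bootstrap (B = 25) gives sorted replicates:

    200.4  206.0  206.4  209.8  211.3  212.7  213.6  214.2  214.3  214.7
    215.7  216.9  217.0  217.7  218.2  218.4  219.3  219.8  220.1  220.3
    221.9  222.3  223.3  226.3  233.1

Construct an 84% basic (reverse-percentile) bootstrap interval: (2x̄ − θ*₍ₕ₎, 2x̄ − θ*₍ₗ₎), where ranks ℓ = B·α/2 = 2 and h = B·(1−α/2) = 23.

Percentile endpoints at ranks 2 and 23: θ*₍2₎ = 206.0, θ*₍23₎ = 223.3.
Basic interval reflects these around x̄:
  lower = 2 × 216.5 − 223.3 = 209.7
  upper = 2 × 216.5 − 206.0 = 227.0

(209.7, 227.0)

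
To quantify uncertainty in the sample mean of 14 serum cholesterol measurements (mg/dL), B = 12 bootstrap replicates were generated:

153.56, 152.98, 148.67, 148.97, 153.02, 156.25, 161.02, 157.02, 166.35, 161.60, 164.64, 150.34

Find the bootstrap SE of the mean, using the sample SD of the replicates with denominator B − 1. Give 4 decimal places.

SE* = 6.0158

Bootstrap SE is the standard deviation of the 12 replicate means.
Mean of replicates: (153.56 + 152.98 + 148.67 + 148.97 + 153.02 + 156.25 + 161.02 + 157.02 + 166.35 + 161.60 + 164.64 + 150.34) / 12 = 1874.42000 / 12 = 156.20167
Sum of squared deviations: (−2.64167)² + (−3.22167)² + (−7.53167)² + (−7.23167)² + (−3.18167)² + (+0.04833)² + (+4.81833)² + (+0.81833)² + (+10.14833)² + (+5.39833)² + (+8.43833)² + (−5.86167)² = 398.08717
Variance = 398.08717 / 11 = 36.18974
SE* = √36.18974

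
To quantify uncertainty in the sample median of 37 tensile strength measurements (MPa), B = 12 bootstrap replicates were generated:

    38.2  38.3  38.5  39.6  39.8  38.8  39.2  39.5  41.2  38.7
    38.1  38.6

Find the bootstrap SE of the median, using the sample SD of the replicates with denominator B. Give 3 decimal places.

Bootstrap SE is the standard deviation of the 12 replicate medians.
Mean of replicates: (38.2 + 38.3 + 38.5 + 39.6 + 39.8 + 38.8 + 39.2 + 39.5 + 41.2 + 38.7 + 38.1 + 38.6) / 12 = 468.5000 / 12 = 39.0417
Sum of squared deviations: (−0.8417)² + (−0.7417)² + (−0.5417)² + (+0.5583)² + (+0.7583)² + (−0.2417)² + (+0.1583)² + (+0.4583)² + (+2.1583)² + (−0.3417)² + (−0.9417)² + (−0.4417)² = 8.5892
Variance = 8.5892 / 12 = 0.7158
SE* = √0.7158

SE* = 0.846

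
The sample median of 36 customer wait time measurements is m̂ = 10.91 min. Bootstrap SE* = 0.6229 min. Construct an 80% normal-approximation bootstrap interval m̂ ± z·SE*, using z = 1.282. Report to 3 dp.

Margin = 1.282 × 0.6229 = 0.7986
Interval: 10.91 ± 0.7986

(10.111, 11.709)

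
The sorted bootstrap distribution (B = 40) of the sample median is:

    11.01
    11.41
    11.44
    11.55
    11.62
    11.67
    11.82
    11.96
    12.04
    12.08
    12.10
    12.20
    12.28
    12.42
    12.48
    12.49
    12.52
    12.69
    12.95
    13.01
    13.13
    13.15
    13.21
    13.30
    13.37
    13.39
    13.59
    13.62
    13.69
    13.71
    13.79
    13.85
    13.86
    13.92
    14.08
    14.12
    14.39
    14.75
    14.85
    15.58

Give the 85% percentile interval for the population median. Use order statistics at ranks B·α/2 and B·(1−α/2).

(11.44, 14.39)

α = 0.15; lower rank = 40 × 0.075 = 3; upper rank = 40 × 0.925 = 37.
The 3rd smallest replicate is 11.44; the 37th is 14.39.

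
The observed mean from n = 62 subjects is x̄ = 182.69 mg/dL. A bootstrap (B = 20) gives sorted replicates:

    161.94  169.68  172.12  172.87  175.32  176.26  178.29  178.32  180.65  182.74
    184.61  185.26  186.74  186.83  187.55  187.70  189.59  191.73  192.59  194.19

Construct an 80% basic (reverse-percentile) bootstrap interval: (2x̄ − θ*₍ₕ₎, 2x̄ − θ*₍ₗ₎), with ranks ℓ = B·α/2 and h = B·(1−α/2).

(173.65, 195.70)

Percentile endpoints at ranks 2 and 18: θ*₍2₎ = 169.68, θ*₍18₎ = 191.73.
Basic interval reflects these around x̄:
  lower = 2 × 182.69 − 191.73 = 173.65
  upper = 2 × 182.69 − 169.68 = 195.70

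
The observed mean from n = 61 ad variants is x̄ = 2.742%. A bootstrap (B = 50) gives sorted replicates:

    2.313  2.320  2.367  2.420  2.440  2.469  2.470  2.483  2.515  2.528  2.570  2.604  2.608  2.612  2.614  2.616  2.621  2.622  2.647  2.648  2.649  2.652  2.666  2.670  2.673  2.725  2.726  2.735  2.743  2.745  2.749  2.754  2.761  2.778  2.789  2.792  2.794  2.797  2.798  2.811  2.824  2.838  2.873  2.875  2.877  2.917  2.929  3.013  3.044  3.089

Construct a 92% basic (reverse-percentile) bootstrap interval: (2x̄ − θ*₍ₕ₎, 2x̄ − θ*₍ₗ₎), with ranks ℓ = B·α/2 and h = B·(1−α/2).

Percentile endpoints at ranks 2 and 48: θ*₍2₎ = 2.320, θ*₍48₎ = 3.013.
Basic interval reflects these around x̄:
  lower = 2 × 2.742 − 3.013 = 2.471
  upper = 2 × 2.742 − 2.320 = 3.164

(2.471, 3.164)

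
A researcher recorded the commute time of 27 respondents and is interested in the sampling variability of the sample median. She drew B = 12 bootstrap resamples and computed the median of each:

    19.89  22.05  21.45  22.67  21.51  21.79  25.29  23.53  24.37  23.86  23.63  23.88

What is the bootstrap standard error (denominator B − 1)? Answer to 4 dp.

SE* = 1.5292

Bootstrap SE is the standard deviation of the 12 replicate medians.
Mean of replicates: (19.89 + 22.05 + 21.45 + 22.67 + 21.51 + 21.79 + 25.29 + 23.53 + 24.37 + 23.86 + 23.63 + 23.88) / 12 = 273.92000 / 12 = 22.82667
Sum of squared deviations: (−2.93667)² + (−0.77667)² + (−1.37667)² + (−0.15667)² + (−1.31667)² + (−1.03667)² + (+2.46333)² + (+0.70333)² + (+1.54333)² + (+1.03333)² + (+0.80333)² + (+1.05333)² = 25.72247
Variance = 25.72247 / 11 = 2.33841
SE* = √2.33841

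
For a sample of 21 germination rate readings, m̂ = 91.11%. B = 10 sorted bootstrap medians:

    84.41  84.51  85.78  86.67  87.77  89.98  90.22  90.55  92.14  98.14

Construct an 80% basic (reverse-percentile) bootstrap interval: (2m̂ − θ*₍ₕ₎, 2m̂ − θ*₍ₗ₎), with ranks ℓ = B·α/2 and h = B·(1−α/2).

Percentile endpoints at ranks 1 and 9: θ*₍1₎ = 84.41, θ*₍9₎ = 92.14.
Basic interval reflects these around m̂:
  lower = 2 × 91.11 − 92.14 = 90.08
  upper = 2 × 91.11 − 84.41 = 97.81

(90.08, 97.81)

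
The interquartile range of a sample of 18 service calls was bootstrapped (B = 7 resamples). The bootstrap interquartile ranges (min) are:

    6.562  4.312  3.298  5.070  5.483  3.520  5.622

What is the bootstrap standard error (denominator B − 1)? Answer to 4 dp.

Bootstrap SE is the standard deviation of the 7 replicate interquartile ranges.
Mean of replicates: (6.562 + 4.312 + 3.298 + 5.070 + 5.483 + 3.520 + 5.622) / 7 = 33.86700 / 7 = 4.83814
Sum of squared deviations: (+1.72386)² + (−0.52614)² + (−1.54014)² + (+0.23186)² + (+0.64486)² + (−1.31814)² + (+0.78386)² = 8.44208
Variance = 8.44208 / 6 = 1.40701
SE* = √1.40701

SE* = 1.1862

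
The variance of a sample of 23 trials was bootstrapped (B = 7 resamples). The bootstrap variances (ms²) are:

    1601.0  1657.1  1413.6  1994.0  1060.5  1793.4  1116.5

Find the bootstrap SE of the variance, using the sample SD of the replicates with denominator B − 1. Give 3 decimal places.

Bootstrap SE is the standard deviation of the 7 replicate variances.
Mean of replicates: (1601.0 + 1657.1 + 1413.6 + 1994.0 + 1060.5 + 1793.4 + 1116.5) / 7 = 10636.1000 / 7 = 1519.4429
Sum of squared deviations: (+81.5571)² + (+137.6571)² + (−105.8429)² + (+474.5571)² + (−458.9429)² + (+273.9571)² + (−402.9429)² = 710052.2571
Variance = 710052.2571 / 6 = 118342.0429
SE* = √118342.0429

SE* = 344.009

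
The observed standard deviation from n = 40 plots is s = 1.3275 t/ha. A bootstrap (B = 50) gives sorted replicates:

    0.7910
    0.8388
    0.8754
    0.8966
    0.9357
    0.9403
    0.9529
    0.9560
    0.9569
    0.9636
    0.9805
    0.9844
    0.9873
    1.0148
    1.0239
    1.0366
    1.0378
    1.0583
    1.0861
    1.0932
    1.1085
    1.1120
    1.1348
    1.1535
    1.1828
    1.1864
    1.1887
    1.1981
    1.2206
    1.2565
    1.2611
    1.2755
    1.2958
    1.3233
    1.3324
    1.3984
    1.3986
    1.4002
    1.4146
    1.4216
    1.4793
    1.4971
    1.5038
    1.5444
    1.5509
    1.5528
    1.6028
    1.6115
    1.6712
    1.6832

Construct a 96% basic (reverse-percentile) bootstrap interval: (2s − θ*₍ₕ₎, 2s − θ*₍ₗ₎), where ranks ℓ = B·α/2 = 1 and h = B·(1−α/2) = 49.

(0.9838, 1.8640)

Percentile endpoints at ranks 1 and 49: θ*₍1₎ = 0.7910, θ*₍49₎ = 1.6712.
Basic interval reflects these around s:
  lower = 2 × 1.3275 − 1.6712 = 0.9838
  upper = 2 × 1.3275 − 0.7910 = 1.8640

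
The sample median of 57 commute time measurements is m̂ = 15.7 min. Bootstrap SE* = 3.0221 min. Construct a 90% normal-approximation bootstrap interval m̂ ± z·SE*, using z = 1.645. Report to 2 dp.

(10.73, 20.67)

Margin = 1.645 × 3.0221 = 4.971
Interval: 15.7 ± 4.971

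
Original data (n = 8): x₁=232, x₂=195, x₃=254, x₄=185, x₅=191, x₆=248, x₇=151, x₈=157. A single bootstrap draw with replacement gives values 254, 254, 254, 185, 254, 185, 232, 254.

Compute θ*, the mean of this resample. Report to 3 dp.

Mean = (254 + 254 + 254 + 185 + 254 + 185 + 232 + 254) / 8 = 1872.0 / 8 = 234.000

θ* = 234.000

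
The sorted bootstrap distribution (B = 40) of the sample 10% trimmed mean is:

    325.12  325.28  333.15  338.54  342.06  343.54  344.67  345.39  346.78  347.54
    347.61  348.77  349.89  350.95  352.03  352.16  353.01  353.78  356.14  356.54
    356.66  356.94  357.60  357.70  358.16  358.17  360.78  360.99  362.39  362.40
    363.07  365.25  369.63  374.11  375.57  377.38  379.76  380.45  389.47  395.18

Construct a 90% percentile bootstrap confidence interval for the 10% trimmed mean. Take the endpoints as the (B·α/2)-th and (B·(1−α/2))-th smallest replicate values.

α = 0.10; lower rank = 40 × 0.050 = 2; upper rank = 40 × 0.950 = 38.
The 2nd smallest replicate is 325.28; the 38th is 380.45.

(325.28, 380.45)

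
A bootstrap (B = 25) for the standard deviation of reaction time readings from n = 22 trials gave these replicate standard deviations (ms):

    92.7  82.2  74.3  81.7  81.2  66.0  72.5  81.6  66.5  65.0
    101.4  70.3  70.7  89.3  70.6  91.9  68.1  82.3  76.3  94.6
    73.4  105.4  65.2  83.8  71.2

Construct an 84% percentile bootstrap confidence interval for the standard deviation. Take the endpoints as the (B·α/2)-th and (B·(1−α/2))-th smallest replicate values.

Sorted replicates: 65.0, 65.2, 66.0, 66.5, 68.1, 70.3, 70.6, 70.7, 71.2, 72.5, 73.4, 74.3, 76.3, 81.2, 81.6, 81.7, 82.2, 82.3, 83.8, 89.3, 91.9, 92.7, 94.6, 101.4, 105.4
α = 0.16; lower rank = 25 × 0.080 = 2; upper rank = 25 × 0.920 = 23.
The 2nd smallest replicate is 65.2; the 23rd is 94.6.

(65.2, 94.6)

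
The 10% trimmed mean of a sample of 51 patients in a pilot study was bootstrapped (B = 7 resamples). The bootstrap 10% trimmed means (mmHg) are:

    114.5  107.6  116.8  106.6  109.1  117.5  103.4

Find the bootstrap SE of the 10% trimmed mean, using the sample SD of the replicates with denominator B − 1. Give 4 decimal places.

Bootstrap SE is the standard deviation of the 7 replicate 10% trimmed means.
Mean of replicates: (114.5 + 107.6 + 116.8 + 106.6 + 109.1 + 117.5 + 103.4) / 7 = 775.50000 / 7 = 110.78571
Sum of squared deviations: (+3.71429)² + (−3.18571)² + (+6.01429)² + (−4.18571)² + (−1.68571)² + (+6.71429)² + (−7.38571)² = 180.10857
Variance = 180.10857 / 6 = 30.01810
SE* = √30.01810

SE* = 5.4789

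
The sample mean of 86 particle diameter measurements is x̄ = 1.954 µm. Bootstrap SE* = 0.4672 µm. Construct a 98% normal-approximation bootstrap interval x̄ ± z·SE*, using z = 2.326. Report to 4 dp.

(0.8673, 3.0407)

Margin = 2.326 × 0.4672 = 1.08671
Interval: 1.954 ± 1.08671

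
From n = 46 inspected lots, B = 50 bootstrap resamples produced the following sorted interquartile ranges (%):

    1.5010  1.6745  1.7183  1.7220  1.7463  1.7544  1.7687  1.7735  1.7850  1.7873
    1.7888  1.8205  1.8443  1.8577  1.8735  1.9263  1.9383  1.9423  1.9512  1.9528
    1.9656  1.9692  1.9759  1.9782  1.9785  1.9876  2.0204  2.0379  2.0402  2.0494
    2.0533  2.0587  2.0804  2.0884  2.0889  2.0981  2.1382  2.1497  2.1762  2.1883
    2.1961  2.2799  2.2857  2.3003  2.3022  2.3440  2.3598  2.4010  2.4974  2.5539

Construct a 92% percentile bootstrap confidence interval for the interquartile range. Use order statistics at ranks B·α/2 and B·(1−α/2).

(1.6745, 2.4010)

α = 0.08; lower rank = 50 × 0.040 = 2; upper rank = 50 × 0.960 = 48.
The 2nd smallest replicate is 1.6745; the 48th is 2.4010.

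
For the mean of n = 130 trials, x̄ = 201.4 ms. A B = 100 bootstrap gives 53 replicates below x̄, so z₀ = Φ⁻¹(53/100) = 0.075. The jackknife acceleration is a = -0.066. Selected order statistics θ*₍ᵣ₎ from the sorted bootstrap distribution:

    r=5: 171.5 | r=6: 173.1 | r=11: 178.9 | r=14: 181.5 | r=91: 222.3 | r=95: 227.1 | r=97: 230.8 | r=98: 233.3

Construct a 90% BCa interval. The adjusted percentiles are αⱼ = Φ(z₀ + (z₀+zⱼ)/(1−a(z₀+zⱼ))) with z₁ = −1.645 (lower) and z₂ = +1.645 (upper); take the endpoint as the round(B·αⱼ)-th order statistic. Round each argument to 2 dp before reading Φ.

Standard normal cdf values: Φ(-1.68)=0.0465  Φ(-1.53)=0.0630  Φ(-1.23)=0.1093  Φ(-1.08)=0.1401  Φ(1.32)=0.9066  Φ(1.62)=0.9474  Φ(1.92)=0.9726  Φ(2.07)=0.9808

(171.5, 227.1)

Lower: z₀ + z₁ = 0.075 + (-1.645) = -1.570; 1 − a(z₀+z₁) = 1 − (-0.066)(-1.570) = 0.8964; argument = 0.075 + (-1.570)/0.8964 = -1.6765 → -1.68.
α₁ = Φ(-1.68) = 0.0465; rank = round(100 × 0.0465) = 5; θ*₍5₎ = 171.5.
Upper: z₀ + z₂ = 1.720; 1 − a(z₀+z₂) = 1.1135; argument = 1.6197 → 1.62; α₂ = 0.9474; rank = 95; θ*₍95₎ = 227.1.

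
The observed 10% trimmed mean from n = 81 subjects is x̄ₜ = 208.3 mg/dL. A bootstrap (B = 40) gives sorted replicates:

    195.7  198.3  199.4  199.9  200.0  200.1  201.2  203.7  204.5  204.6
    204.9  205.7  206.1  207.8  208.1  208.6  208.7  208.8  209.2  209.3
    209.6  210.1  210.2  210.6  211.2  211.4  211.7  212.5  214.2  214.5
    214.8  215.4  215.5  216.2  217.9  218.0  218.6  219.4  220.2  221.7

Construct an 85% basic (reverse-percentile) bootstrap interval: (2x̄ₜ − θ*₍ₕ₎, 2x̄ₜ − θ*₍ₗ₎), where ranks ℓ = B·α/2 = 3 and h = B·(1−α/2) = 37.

(198.0, 217.2)

Percentile endpoints at ranks 3 and 37: θ*₍3₎ = 199.4, θ*₍37₎ = 218.6.
Basic interval reflects these around x̄ₜ:
  lower = 2 × 208.3 − 218.6 = 198.0
  upper = 2 × 208.3 − 199.4 = 217.2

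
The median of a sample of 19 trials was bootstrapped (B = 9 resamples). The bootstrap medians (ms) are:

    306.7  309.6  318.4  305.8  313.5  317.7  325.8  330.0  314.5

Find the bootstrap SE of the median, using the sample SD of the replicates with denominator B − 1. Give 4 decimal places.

SE* = 8.2176

Bootstrap SE is the standard deviation of the 9 replicate medians.
Mean of replicates: (306.7 + 309.6 + 318.4 + 305.8 + 313.5 + 317.7 + 325.8 + 330.0 + 314.5) / 9 = 2842.00000 / 9 = 315.77778
Sum of squared deviations: (−9.07778)² + (−6.17778)² + (+2.62222)² + (−9.97778)² + (−2.27778)² + (+1.92222)² + (+10.02222)² + (+14.22222)² + (−1.27778)² = 540.23556
Variance = 540.23556 / 8 = 67.52944
SE* = √67.52944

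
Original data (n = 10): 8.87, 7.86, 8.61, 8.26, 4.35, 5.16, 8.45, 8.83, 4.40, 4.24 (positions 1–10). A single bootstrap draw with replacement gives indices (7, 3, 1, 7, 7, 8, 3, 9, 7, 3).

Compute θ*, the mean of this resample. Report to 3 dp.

Resample values: 8.45, 8.61, 8.87, 8.45, 8.45, 8.83, 8.61, 4.40, 8.45, 8.61.
Mean = (8.45 + 8.61 + 8.87 + 8.45 + 8.45 + 8.83 + 8.61 + 4.40 + 8.45 + 8.61) / 10 = 81.730 / 10 = 8.173

θ* = 8.173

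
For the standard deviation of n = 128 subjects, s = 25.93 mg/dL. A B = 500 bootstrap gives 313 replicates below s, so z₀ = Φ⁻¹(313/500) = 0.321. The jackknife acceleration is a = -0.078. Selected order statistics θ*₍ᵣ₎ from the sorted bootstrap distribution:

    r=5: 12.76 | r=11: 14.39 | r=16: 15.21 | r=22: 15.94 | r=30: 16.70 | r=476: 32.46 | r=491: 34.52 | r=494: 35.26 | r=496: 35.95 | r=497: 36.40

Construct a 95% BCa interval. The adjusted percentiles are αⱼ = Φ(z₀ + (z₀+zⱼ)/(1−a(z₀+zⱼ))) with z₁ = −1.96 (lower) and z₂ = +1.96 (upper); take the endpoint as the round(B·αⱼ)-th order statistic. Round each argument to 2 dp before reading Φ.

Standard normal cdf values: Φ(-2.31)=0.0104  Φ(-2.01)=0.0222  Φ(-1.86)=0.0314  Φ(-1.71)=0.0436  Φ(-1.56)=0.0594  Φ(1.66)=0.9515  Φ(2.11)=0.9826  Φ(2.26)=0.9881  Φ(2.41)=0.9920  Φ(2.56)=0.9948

Lower: z₀ + z₁ = 0.321 + (-1.960) = -1.639; 1 − a(z₀+z₁) = 1 − (-0.078)(-1.639) = 0.8722; argument = 0.321 + (-1.639)/0.8722 = -1.5582 → -1.56.
α₁ = Φ(-1.56) = 0.0594; rank = round(500 × 0.0594) = 30; θ*₍30₎ = 16.70.
Upper: z₀ + z₂ = 2.281; 1 − a(z₀+z₂) = 1.1779; argument = 2.2575 → 2.26; α₂ = 0.9881; rank = 494; θ*₍494₎ = 35.26.

(16.70, 35.26)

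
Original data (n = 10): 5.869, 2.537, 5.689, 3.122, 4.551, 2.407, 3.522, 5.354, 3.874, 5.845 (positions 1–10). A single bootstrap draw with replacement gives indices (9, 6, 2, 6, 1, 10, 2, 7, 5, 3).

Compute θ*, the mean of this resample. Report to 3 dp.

Resample values: 3.874, 2.407, 2.537, 2.407, 5.869, 5.845, 2.537, 3.522, 4.551, 5.689.
Mean = (3.874 + 2.407 + 2.537 + 2.407 + 5.869 + 5.845 + 2.537 + 3.522 + 4.551 + 5.689) / 10 = 39.2380 / 10 = 3.924

θ* = 3.924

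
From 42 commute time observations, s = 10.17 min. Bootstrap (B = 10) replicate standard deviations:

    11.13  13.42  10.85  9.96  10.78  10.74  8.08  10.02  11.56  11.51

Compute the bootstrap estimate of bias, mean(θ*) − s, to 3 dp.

mean(θ*) = (11.13 + 13.42 + 10.85 + 9.96 + 10.78 + 10.74 + 8.08 + 10.02 + 11.56 + 11.51) / 10 = 10.8050
bias = 10.8050 − 10.17

bias = +0.635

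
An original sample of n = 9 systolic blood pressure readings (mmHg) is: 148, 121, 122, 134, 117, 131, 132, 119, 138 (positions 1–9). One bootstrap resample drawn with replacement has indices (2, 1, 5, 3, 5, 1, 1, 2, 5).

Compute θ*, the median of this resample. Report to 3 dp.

Resample values: 121, 148, 117, 122, 117, 148, 148, 121, 117.
Sorted: 117, 117, 117, 121, 121, 122, 148, 148, 148
Median = middle value = 121.000

θ* = 121.000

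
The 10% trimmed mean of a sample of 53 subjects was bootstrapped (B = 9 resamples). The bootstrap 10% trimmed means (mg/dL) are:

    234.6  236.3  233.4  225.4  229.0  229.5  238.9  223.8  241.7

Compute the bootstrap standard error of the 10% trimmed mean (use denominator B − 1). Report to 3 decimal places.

Bootstrap SE is the standard deviation of the 9 replicate 10% trimmed means.
Mean of replicates: (234.6 + 236.3 + 233.4 + 225.4 + 229.0 + 229.5 + 238.9 + 223.8 + 241.7) / 9 = 2092.6000 / 9 = 232.5111
Sum of squared deviations: (+2.0889)² + (+3.7889)² + (+0.8889)² + (−7.1111)² + (−3.5111)² + (−3.0111)² + (+6.3889)² + (−8.7111)² + (+9.1889)² = 292.6089
Variance = 292.6089 / 8 = 36.5761
SE* = √36.5761

SE* = 6.048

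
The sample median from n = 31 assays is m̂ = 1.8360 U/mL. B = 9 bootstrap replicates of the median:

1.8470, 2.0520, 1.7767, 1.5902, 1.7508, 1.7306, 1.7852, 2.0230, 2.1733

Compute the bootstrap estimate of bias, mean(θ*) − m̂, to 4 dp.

bias = +0.0228

mean(θ*) = (1.8470 + 2.0520 + 1.7767 + 1.5902 + 1.7508 + 1.7306 + 1.7852 + 2.0230 + 2.1733) / 9 = 1.85876
bias = 1.85876 − 1.8360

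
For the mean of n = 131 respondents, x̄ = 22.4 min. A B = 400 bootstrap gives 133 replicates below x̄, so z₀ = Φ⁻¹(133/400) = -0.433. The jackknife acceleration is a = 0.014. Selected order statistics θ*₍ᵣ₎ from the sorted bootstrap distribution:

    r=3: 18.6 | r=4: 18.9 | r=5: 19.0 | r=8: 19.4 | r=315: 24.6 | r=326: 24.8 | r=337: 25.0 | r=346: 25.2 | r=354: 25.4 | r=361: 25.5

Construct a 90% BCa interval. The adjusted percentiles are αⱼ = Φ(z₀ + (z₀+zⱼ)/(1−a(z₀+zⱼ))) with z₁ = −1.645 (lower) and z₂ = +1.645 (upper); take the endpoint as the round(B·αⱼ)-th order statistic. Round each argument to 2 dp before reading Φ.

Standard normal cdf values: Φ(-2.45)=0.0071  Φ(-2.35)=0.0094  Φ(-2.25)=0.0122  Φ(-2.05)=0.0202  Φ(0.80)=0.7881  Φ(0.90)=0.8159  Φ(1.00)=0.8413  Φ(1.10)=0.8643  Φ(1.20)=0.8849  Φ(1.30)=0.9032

Lower: z₀ + z₁ = -0.433 + (-1.645) = -2.078; 1 − a(z₀+z₁) = 1 − (0.014)(-2.078) = 1.0291; argument = -0.433 + (-2.078)/1.0291 = -2.4523 → -2.45.
α₁ = Φ(-2.45) = 0.0071; rank = round(400 × 0.0071) = 3; θ*₍3₎ = 18.6.
Upper: z₀ + z₂ = 1.212; 1 − a(z₀+z₂) = 0.9830; argument = 0.7999 → 0.80; α₂ = 0.7881; rank = 315; θ*₍315₎ = 24.6.

(18.6, 24.6)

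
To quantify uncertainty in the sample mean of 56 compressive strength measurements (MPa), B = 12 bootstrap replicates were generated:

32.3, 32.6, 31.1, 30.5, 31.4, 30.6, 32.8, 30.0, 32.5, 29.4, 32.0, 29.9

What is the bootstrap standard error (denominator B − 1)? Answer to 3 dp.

SE* = 1.179

Bootstrap SE is the standard deviation of the 12 replicate means.
Mean of replicates: (32.3 + 32.6 + 31.1 + 30.5 + 31.4 + 30.6 + 32.8 + 30.0 + 32.5 + 29.4 + 32.0 + 29.9) / 12 = 375.1000 / 12 = 31.2583
Sum of squared deviations: (+1.0417)² + (+1.3417)² + (−0.1583)² + (−0.7583)² + (+0.1417)² + (−0.6583)² + (+1.5417)² + (−1.2583)² + (+1.2417)² + (−1.8583)² + (+0.7417)² + (−1.3583)² = 15.2892
Variance = 15.2892 / 11 = 1.3899
SE* = √1.3899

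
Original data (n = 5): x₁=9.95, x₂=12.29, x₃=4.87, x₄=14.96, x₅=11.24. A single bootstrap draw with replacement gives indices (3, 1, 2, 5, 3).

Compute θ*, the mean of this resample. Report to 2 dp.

θ* = 8.64

Resample values: 4.87, 9.95, 12.29, 11.24, 4.87.
Mean = (4.87 + 9.95 + 12.29 + 11.24 + 4.87) / 5 = 43.220 / 5 = 8.64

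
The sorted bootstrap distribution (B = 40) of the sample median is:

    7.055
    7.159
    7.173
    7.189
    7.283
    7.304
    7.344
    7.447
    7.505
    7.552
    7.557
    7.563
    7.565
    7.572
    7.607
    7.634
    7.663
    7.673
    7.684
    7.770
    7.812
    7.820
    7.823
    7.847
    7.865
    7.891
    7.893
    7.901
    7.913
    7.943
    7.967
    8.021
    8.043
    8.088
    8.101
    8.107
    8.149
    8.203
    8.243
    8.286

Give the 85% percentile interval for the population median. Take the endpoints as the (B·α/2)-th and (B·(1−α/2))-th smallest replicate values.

α = 0.15; lower rank = 40 × 0.075 = 3; upper rank = 40 × 0.925 = 37.
The 3rd smallest replicate is 7.173; the 37th is 8.149.

(7.173, 8.149)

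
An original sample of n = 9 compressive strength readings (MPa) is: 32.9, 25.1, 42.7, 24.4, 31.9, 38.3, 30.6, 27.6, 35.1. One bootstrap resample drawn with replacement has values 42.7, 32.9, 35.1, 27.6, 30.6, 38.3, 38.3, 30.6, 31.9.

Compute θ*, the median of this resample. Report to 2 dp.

Sorted: 27.6, 30.6, 30.6, 31.9, 32.9, 35.1, 38.3, 38.3, 42.7
Median = middle value = 32.90

θ* = 32.90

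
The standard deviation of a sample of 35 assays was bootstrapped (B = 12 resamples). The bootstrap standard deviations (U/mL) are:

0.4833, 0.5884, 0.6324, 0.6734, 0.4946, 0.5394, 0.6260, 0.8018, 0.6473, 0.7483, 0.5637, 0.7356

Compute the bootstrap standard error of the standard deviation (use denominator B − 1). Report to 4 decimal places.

SE* = 0.1005

Bootstrap SE is the standard deviation of the 12 replicate standard deviations.
Mean of replicates: (0.4833 + 0.5884 + 0.6324 + 0.6734 + 0.4946 + 0.5394 + 0.6260 + 0.8018 + 0.6473 + 0.7483 + 0.5637 + 0.7356) / 12 = 7.534200 / 12 = 0.627850
Sum of squared deviations: (−0.144550)² + (−0.039450)² + (+0.004550)² + (+0.045550)² + (−0.133250)² + (−0.088450)² + (−0.001850)² + (+0.173950)² + (+0.019450)² + (+0.120450)² + (−0.064150)² + (+0.107750)² = 0.110999
Variance = 0.110999 / 11 = 0.010091
SE* = √0.010091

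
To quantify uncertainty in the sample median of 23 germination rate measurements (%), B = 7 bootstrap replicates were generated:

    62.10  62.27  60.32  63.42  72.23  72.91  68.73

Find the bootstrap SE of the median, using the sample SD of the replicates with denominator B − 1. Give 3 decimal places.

SE* = 5.197

Bootstrap SE is the standard deviation of the 7 replicate medians.
Mean of replicates: (62.10 + 62.27 + 60.32 + 63.42 + 72.23 + 72.91 + 68.73) / 7 = 461.9800 / 7 = 65.9971
Sum of squared deviations: (−3.8971)² + (−3.7271)² + (−5.6771)² + (−2.5771)² + (+6.2329)² + (+6.9129)² + (+2.7329)² = 162.0555
Variance = 162.0555 / 6 = 27.0093
SE* = √27.0093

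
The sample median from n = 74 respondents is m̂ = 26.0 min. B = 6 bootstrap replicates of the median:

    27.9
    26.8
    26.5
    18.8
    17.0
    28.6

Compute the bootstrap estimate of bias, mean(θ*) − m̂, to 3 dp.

bias = −1.733

mean(θ*) = (27.9 + 26.8 + 26.5 + 18.8 + 17.0 + 28.6) / 6 = 24.2667
bias = 24.2667 − 26.0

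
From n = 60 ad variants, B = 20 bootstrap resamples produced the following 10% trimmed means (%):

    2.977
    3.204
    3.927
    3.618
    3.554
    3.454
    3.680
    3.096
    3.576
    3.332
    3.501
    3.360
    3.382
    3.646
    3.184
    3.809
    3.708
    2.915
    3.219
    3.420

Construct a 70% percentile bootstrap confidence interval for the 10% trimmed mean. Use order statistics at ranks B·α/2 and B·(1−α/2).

Sorted replicates: 2.915, 2.977, 3.096, 3.184, 3.204, 3.219, 3.332, 3.360, 3.382, 3.420, 3.454, 3.501, 3.554, 3.576, 3.618, 3.646, 3.680, 3.708, 3.809, 3.927
α = 0.30; lower rank = 20 × 0.150 = 3; upper rank = 20 × 0.850 = 17.
The 3rd smallest replicate is 3.096; the 17th is 3.680.

(3.096, 3.680)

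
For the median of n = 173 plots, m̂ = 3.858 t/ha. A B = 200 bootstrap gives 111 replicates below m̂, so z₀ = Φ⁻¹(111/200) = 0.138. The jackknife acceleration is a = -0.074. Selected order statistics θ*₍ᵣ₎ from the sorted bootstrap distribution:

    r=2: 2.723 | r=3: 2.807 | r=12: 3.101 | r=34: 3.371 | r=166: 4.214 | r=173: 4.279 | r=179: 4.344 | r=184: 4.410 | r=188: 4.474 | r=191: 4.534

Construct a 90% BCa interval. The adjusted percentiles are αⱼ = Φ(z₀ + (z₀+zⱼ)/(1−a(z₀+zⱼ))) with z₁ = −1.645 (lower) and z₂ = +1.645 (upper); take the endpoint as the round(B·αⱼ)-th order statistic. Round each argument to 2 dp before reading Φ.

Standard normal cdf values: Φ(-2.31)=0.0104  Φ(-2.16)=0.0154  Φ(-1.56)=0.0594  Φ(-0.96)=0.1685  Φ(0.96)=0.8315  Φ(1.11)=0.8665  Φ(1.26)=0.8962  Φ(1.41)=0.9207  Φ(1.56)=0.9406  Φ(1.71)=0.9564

(3.101, 4.534)

Lower: z₀ + z₁ = 0.138 + (-1.645) = -1.507; 1 − a(z₀+z₁) = 1 − (-0.074)(-1.507) = 0.8885; argument = 0.138 + (-1.507)/0.8885 = -1.5582 → -1.56.
α₁ = Φ(-1.56) = 0.0594; rank = round(200 × 0.0594) = 12; θ*₍12₎ = 3.101.
Upper: z₀ + z₂ = 1.783; 1 − a(z₀+z₂) = 1.1319; argument = 1.7132 → 1.71; α₂ = 0.9564; rank = 191; θ*₍191₎ = 4.534.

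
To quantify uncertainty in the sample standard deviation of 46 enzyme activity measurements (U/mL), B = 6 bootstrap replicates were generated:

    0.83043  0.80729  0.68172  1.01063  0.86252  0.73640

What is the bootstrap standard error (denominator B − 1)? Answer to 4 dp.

SE* = 0.1136

Bootstrap SE is the standard deviation of the 6 replicate standard deviations.
Mean of replicates: (0.83043 + 0.80729 + 0.68172 + 1.01063 + 0.86252 + 0.73640) / 6 = 4.928990 / 6 = 0.821498
Sum of squared deviations: (+0.008932)² + (−0.014208)² + (−0.139778)² + (+0.189132)² + (+0.041022)² + (−0.085098)² = 0.064515
Variance = 0.064515 / 5 = 0.012903
SE* = √0.012903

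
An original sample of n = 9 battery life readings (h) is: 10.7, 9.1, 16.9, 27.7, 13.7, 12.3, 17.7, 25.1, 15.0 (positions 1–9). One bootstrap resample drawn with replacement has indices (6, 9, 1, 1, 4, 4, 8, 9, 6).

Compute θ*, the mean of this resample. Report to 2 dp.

Resample values: 12.3, 15.0, 10.7, 10.7, 27.7, 27.7, 25.1, 15.0, 12.3.
Mean = (12.3 + 15.0 + 10.7 + 10.7 + 27.7 + 27.7 + 25.1 + 15.0 + 12.3) / 9 = 156.50 / 9 = 17.39

θ* = 17.39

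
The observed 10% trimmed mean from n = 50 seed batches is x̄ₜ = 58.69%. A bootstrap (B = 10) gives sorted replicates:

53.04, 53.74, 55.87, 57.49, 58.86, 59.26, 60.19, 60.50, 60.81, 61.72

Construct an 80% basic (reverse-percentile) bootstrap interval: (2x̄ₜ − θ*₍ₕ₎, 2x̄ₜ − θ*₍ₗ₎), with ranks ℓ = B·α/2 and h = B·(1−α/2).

(56.57, 64.34)

Percentile endpoints at ranks 1 and 9: θ*₍1₎ = 53.04, θ*₍9₎ = 60.81.
Basic interval reflects these around x̄ₜ:
  lower = 2 × 58.69 − 60.81 = 56.57
  upper = 2 × 58.69 − 53.04 = 64.34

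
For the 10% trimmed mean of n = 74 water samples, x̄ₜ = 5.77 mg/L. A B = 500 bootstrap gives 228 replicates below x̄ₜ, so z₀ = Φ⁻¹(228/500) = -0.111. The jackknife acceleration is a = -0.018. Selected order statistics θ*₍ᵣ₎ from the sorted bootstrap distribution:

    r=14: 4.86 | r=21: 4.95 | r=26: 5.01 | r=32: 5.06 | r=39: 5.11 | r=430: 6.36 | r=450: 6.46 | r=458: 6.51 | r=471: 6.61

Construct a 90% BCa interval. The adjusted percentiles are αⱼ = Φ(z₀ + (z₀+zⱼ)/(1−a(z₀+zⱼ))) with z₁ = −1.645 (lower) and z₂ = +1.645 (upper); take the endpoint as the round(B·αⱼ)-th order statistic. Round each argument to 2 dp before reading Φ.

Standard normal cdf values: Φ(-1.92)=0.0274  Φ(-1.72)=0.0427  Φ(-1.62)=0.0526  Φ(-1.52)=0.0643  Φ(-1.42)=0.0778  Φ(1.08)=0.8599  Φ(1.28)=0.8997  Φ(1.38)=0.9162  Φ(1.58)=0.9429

(4.86, 6.51)

Lower: z₀ + z₁ = -0.111 + (-1.645) = -1.756; 1 − a(z₀+z₁) = 1 − (-0.018)(-1.756) = 0.9684; argument = -0.111 + (-1.756)/0.9684 = -1.9243 → -1.92.
α₁ = Φ(-1.92) = 0.0274; rank = round(500 × 0.0274) = 14; θ*₍14₎ = 4.86.
Upper: z₀ + z₂ = 1.534; 1 − a(z₀+z₂) = 1.0276; argument = 1.3818 → 1.38; α₂ = 0.9162; rank = 458; θ*₍458₎ = 6.51.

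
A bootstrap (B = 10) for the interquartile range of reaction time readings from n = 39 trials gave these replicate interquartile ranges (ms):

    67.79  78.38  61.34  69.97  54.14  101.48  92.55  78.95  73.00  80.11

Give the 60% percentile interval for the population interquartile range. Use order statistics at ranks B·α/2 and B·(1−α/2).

(61.34, 80.11)

Sorted replicates: 54.14, 61.34, 67.79, 69.97, 73.00, 78.38, 78.95, 80.11, 92.55, 101.48
α = 0.40; lower rank = 10 × 0.200 = 2; upper rank = 10 × 0.800 = 8.
The 2nd smallest replicate is 61.34; the 8th is 80.11.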